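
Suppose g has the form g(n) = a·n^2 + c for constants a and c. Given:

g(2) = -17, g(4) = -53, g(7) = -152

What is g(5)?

-80

From g(2) = -17 and g(4) = -53: 4a + c = -17 and 16a + c = -53.
Subtracting: 12a = -36, so a = -3; then c = -17 − (-3)·4 = -5.
So g(n) = -3n² − 5, and g(5) = -80.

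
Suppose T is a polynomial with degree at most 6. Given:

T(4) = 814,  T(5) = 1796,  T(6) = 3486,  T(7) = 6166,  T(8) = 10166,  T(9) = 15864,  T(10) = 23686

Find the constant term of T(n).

First differences: 982, 1690, 2680, 4000, 5698, 7822. Second differences: 708, 990, 1320, 1698, 2124. Third differences: 282, 330, 378, 426. Fourth differences: 48, 48, 48.
Level-4 differences are constant, so T has degree 4.
Fitting a degree-4 polynomial gives T(n) = 2n^4 + 3n³ + 7n² - 2n + 6.
The constant term is T(0) = 6.

6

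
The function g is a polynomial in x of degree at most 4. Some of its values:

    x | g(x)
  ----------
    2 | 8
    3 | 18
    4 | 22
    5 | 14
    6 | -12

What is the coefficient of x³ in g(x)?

First differences: 10, 4, -8, -26. Second differences: -6, -12, -18. Third differences: -6, -6.
Level-3 differences are constant, so g has degree 3.
Fitting a degree-3 polynomial gives g(x) = -x³ + 6x² - x - 6.
The coefficient of x³ is -1.

-1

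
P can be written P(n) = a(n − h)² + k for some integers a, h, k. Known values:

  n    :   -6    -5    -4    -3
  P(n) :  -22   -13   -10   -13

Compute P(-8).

-58

First differences 9, 3, -3; second difference -6 = 2a, so a = -3.
Expanding, the n-coefficient is −2ah = 6h; matching it to the data gives h = -4, and then k = -10.
So P(n) = -3(n + 4)² − 10.
P(-8) = -3·(-4)² − 10 = -58.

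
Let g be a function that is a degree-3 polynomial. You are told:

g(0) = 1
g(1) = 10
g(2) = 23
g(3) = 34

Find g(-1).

2

Write g(n) = an³ + bn² + cn + d; the 4 given values yield a linear system in the 4 coefficients.
Solving, g(n) = -n³ + 5n² + 5n + 1.
Then g(-1) = 2.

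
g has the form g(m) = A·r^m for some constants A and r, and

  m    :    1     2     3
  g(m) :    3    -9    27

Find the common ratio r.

Consecutive ratio: -9/3 = -3, and 27/(-9) = -3, so r = -3.
Then A·(-3)^1 = 3 gives A = -1, and g(m) = -1·(-3)^m.

-3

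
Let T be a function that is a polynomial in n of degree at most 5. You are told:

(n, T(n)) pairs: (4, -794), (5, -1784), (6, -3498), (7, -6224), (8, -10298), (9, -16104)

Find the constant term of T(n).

First differences: -990, -1714, -2726, -4074, -5806. Second differences: -724, -1012, -1348, -1732. Third differences: -288, -336, -384. Fourth differences: -48, -48.
Level-4 differences are constant, so T has degree 4.
Fitting a degree-4 polynomial gives T(n) = -2n^4 - 4n³ - 8n + 6.
The constant term is T(0) = 6.

6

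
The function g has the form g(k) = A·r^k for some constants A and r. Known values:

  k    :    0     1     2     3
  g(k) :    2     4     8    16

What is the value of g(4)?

Consecutive ratio: 4/2 = 2, and 8/4 = 2, so r = 2.
Then A·2^0 = 2 gives A = 2, and g(k) = 2·2^k.
g(4) = 2·2^4 = 32.

32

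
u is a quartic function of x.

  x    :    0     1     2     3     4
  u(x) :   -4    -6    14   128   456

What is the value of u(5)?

Write u(x) = ax^4 + bx³ + cx² + dx + e; the 5 given values yield a linear system in the 5 coefficients.
Solving, u(x) = 2x^4 - 3x² - x - 4.
Then u(5) = 1166.

1166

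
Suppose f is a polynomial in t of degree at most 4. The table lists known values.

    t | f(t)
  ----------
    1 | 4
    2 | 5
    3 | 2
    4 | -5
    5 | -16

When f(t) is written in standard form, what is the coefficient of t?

First differences: 1, -3, -7, -11. Second differences: -4, -4, -4.
Level-2 differences are constant, so f has degree 2.
Fitting a degree-2 polynomial gives f(t) = -2t² + 7t - 1.
The coefficient of t is 7.

7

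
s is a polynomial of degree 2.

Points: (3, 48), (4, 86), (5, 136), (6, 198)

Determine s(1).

8

First differences: 38, 50, 62. Second differences: 12, 12.
Level-2 differences are constant, so s has degree 2.
Fitting a degree-2 polynomial gives s(x) = 6x² - 4x + 6.
Then s(1) = 8.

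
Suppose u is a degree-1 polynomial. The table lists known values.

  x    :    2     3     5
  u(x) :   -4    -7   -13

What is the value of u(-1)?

5

Write u(x) = ax + b; the 3 given values yield a linear system in the 2 coefficients.
Solving, u(x) = -3x + 2.
Then u(-1) = 5.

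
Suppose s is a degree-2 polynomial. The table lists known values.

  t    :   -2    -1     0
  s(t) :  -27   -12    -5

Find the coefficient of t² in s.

-4

Write s(t) = at² + bt + c; the 3 given values yield a linear system in the 3 coefficients.
Solving, s(t) = -4t² + 3t - 5.
The coefficient of t² is -4.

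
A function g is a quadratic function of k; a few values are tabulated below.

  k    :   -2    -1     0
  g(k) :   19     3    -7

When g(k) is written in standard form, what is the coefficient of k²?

Write g(k) = ak² + bk + c; the 3 given values yield a linear system in the 3 coefficients.
Solving, g(k) = 3k² - 7k - 7.
The coefficient of k² is 3.

3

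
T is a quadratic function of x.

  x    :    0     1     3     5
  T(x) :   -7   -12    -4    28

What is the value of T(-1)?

Write T(x) = ax² + bx + c; the 4 given values yield a linear system in the 3 coefficients.
Solving, T(x) = 3x² - 8x - 7.
Then T(-1) = 4.

4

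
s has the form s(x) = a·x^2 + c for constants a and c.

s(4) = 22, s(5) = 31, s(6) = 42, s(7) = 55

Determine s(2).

From s(4) = 22 and s(5) = 31: 16a + c = 22 and 25a + c = 31.
Subtracting: 9a = 9, so a = 1; then c = 22 − 1·16 = 6.
So s(x) = 1x² + 6, and s(2) = 10.

10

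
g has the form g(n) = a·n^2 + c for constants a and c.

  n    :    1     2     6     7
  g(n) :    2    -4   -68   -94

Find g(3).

-14

From g(1) = 2 and g(2) = -4: 1a + c = 2 and 4a + c = -4.
Subtracting: 3a = -6, so a = -2; then c = 2 − (-2)·1 = 4.
So g(n) = -2n² + 4, and g(3) = -14.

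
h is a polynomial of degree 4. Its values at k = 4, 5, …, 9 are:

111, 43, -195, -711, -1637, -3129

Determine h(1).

15

First differences: -68, -238, -516, -926, -1492. Second differences: -170, -278, -410, -566. Third differences: -108, -132, -156. Fourth differences: -24, -24.
Level-4 differences are constant, so h has degree 4.
Fitting a degree-4 polynomial gives h(k) = -k^4 + 4k³ + 6k² + 3k + 3.
Then h(1) = 15.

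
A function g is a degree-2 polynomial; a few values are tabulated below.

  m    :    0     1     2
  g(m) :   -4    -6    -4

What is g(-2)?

Write g(m) = am² + bm + c; the 3 given values yield a linear system in the 3 coefficients.
Solving, g(m) = 2m² - 4m - 4.
Then g(-2) = 12.

12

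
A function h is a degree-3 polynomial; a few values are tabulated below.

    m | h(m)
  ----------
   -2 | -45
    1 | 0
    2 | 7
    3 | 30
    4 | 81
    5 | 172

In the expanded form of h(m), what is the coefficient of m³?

Write h(m) = am³ + bm² + cm + d; the 6 given values yield a linear system in the 4 coefficients.
Solving, h(m) = 2m³ - 4m² + 5m - 3.
The coefficient of m³ is 2.

2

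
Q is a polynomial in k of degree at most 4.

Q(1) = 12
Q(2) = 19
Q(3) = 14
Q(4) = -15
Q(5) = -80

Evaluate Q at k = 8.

First differences: 7, -5, -29, -65. Second differences: -12, -24, -36. Third differences: -12, -12.
Level-3 differences are constant, so Q has degree 3.
Fitting a degree-3 polynomial gives Q(k) = -2k³ + 6k² + 3k + 5.
Then Q(8) = -611.

-611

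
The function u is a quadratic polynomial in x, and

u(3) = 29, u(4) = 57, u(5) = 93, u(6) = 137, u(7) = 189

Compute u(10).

First differences: 28, 36, 44, 52. Second differences: 8, 8, 8.
Level-2 differences are constant, so u has degree 2.
Fitting a degree-2 polynomial gives u(x) = 4x² - 7.
Then u(10) = 393.

393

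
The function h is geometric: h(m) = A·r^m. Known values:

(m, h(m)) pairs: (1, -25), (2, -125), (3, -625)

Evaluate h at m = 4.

Consecutive ratio: -125/(-25) = 5, and -625/(-125) = 5, so r = 5.
Then A·5^1 = -25 gives A = -5, and h(m) = -5·5^m.
h(4) = -5·5^4 = -3125.

-3125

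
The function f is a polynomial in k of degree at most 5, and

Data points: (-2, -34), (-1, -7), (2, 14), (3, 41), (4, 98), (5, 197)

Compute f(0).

Write f(k) = ak^5 + bk^4 + ck³ + dk² + ek + p; the 6 given values yield a linear system in the 6 coefficients.
Solving, the top 2 coefficients vanish, and f(k) = 2k³ - 3k² + 4k + 2.
Then f(0) = 2.

2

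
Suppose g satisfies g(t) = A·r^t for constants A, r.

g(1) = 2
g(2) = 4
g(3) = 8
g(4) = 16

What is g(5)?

32

Consecutive ratio: 4/2 = 2, and 8/4 = 2, so r = 2.
Then A·2^1 = 2 gives A = 1, and g(t) = 1·2^t.
g(5) = 1·2^5 = 32.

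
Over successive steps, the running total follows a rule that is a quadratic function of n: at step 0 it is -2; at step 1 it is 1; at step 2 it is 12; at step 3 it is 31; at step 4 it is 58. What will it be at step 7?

187

Write the value at n as g(n).
First differences: 3, 11, 19, 27. Second differences: 8, 8, 8.
Level-2 differences are constant, so g has degree 2.
Fitting a degree-2 polynomial gives g(n) = 4n² - n - 2.
Then g(7) = 187.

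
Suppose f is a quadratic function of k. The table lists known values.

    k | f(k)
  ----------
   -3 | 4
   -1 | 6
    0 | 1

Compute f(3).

-38

Write f(k) = ak² + bk + c; the 3 given values yield a linear system in the 3 coefficients.
Solving, f(k) = -2k² - 7k + 1.
Then f(3) = -38.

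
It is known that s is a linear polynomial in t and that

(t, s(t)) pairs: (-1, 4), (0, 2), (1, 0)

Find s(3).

Write s(t) = at + b; the 3 given values yield a linear system in the 2 coefficients.
Solving, s(t) = -2t + 2.
Then s(3) = -4.

-4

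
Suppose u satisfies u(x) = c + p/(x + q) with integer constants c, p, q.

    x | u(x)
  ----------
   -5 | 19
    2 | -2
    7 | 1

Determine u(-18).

(u(x) − c)(x + q) = p for each data point; the three points give a linear system in c and q, then p follows.
Solving: c = 4, q = 3, p = -30, so u(x) = 4 − 30/(x + 3).
Then u(-18) = 4 − 30/(-15) = 6.

6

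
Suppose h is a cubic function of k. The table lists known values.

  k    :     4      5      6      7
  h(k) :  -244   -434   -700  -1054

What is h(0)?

-4

Write h(k) = ak³ + bk² + ck + d; the 4 given values yield a linear system in the 4 coefficients.
Solving, h(k) = -2k³ - 8k² + 4k - 4.
The constant term is h(0) = -4.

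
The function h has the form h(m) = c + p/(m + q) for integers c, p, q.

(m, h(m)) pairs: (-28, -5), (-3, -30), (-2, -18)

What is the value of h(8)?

-8

(h(m) − c)(m + q) = p for each data point; the three points give a linear system in c and q, then p follows.
Solving: c = -6, q = 4, p = -24, so h(m) = -6 − 24/(m + 4).
Then h(8) = -6 − 24/12 = -8.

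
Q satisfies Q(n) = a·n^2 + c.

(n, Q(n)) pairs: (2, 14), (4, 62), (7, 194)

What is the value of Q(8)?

From Q(2) = 14 and Q(4) = 62: 4a + c = 14 and 16a + c = 62.
Subtracting: 12a = 48, so a = 4; then c = 14 − 4·4 = -2.
So Q(n) = 4n² − 2, and Q(8) = 254.

254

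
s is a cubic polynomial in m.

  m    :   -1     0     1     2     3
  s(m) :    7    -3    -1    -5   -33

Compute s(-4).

First differences: -10, 2, -4, -28. Second differences: 12, -6, -24. Third differences: -18, -18.
Level-3 differences are constant, so s has degree 3.
Fitting a degree-3 polynomial gives s(m) = -3m³ + 6m² - m - 3.
Then s(-4) = 289.

289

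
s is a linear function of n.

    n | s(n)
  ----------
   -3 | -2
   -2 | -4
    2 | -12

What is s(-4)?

0

Write s(n) = an + b; the 3 given values yield a linear system in the 2 coefficients.
Solving, s(n) = -2n - 8.
Then s(-4) = 0.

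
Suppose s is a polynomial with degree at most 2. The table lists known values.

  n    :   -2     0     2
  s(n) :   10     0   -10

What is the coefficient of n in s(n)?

-5

Write s(n) = an² + bn + c; the 3 given values yield a linear system in the 3 coefficients.
Solving, the leading coefficient vanishes, and s(n) = -5n.
The coefficient of n is -5.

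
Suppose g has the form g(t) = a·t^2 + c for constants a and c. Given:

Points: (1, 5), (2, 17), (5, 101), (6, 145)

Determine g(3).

From g(1) = 5 and g(2) = 17: 1a + c = 5 and 4a + c = 17.
Subtracting: 3a = 12, so a = 4; then c = 5 − 4·1 = 1.
So g(t) = 4t² + 1, and g(3) = 37.

37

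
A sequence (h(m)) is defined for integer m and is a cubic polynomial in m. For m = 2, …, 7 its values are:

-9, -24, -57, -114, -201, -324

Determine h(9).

Write h(m) = am³ + bm² + cm + d; the 6 given values yield a linear system in the 4 coefficients.
Solving, h(m) = -m³ + 4m - 9.
Then h(9) = -702.

-702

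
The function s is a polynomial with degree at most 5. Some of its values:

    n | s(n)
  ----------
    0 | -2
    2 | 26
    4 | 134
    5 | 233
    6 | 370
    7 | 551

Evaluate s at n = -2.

2

Write s(n) = an^5 + bn^4 + cn³ + dn² + en + p; the 6 given values yield a linear system in the 6 coefficients.
Solving, the top 2 coefficients vanish, and s(n) = n³ + 4n² + 2n - 2.
Then s(-2) = 2.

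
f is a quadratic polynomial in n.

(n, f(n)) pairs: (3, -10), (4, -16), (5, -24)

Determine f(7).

-46

Write f(n) = an² + bn + c; the 3 given values yield a linear system in the 3 coefficients.
Solving, f(n) = -n² + n - 4.
Then f(7) = -46.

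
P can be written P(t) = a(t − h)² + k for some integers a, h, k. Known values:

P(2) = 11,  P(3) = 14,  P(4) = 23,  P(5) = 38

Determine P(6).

First differences 3, 9, 15; second difference 6 = 2a, so a = 3.
Expanding, the t-coefficient is −2ah = -6h; matching it to the data gives h = 2, and then k = 11.
So P(t) = 3(t − 2)² + 11.
P(6) = 3·4² + 11 = 59.

59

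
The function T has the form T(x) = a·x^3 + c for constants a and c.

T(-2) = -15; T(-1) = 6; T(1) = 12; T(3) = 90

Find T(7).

From T(-2) = -15 and T(-1) = 6: -8a + c = -15 and -1a + c = 6.
Subtracting: 7a = 21, so a = 3; then c = -15 − 3·(-8) = 9.
So T(x) = 3x³ + 9, and T(7) = 1038.

1038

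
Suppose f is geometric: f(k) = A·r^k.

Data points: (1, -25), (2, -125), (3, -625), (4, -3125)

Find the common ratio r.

5

Consecutive ratio: -125/(-25) = 5, and -625/(-125) = 5, so r = 5.
Then A·5^1 = -25 gives A = -5, and f(k) = -5·5^k.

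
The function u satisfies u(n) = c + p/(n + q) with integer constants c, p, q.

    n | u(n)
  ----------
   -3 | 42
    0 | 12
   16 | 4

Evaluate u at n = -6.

(u(n) − c)(n + q) = p for each data point; the three points give a linear system in c and q, then p follows.
Solving: c = 2, q = 4, p = 40, so u(n) = 2 + 40/(n + 4).
Then u(-6) = 2 + 40/(-2) = -18.

-18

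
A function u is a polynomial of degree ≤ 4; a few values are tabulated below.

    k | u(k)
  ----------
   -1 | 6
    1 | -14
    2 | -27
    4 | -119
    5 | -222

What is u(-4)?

201

Write u(k) = ak^4 + bk³ + ck² + dk + e; the 5 given values yield a linear system in the 5 coefficients.
Solving, the leading coefficient vanishes, and u(k) = -2k³ + 3k² - 8k - 7.
Then u(-4) = 201.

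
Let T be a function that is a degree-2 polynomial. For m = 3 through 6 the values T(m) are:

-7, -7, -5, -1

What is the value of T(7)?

First differences: 0, 2, 4. Second differences: 2, 2.
Level-2 differences are constant, so T has degree 2.
Extending the table by one column gives the next first difference 6, so T(7) = -1 + 6 = 5.

5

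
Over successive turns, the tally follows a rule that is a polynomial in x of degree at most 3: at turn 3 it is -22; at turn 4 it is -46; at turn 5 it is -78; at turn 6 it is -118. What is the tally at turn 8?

-222

Write the value at x as T(x).
Write T(x) = ax³ + bx² + cx + d; the 4 given values yield a linear system in the 4 coefficients.
Solving, the leading coefficient vanishes, and T(x) = -4x² + 4x + 2.
Then T(8) = -222.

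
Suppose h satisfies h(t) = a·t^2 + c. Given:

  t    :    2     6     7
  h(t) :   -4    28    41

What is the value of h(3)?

1

From h(2) = -4 and h(6) = 28: 4a + c = -4 and 36a + c = 28.
Subtracting: 32a = 32, so a = 1; then c = -4 − 1·4 = -8.
So h(t) = 1t² − 8, and h(3) = 1.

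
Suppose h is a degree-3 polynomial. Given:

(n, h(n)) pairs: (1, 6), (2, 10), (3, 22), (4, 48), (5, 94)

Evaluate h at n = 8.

First differences: 4, 12, 26, 46. Second differences: 8, 14, 20. Third differences: 6, 6.
Level-3 differences are constant, so h has degree 3.
Fitting a degree-3 polynomial gives h(n) = n³ - 2n² + 3n + 4.
Then h(8) = 412.

412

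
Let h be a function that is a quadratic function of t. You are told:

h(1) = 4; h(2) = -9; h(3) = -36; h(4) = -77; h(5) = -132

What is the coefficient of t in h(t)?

First differences: -13, -27, -41, -55. Second differences: -14, -14, -14.
Level-2 differences are constant, so h has degree 2.
Fitting a degree-2 polynomial gives h(t) = -7t² + 8t + 3.
The coefficient of t is 8.

8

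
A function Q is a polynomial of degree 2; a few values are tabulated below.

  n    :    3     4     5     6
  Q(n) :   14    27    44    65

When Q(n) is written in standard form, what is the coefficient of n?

-1

First differences: 13, 17, 21. Second differences: 4, 4.
Level-2 differences are constant, so Q has degree 2.
Fitting a degree-2 polynomial gives Q(n) = 2n² - n - 1.
The coefficient of n is -1.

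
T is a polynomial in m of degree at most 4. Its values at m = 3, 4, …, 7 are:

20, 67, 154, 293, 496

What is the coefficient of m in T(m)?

Write T(m) = am^4 + bm³ + cm² + dm + e; the 5 given values yield a linear system in the 5 coefficients.
Solving, the leading coefficient vanishes, and T(m) = 2m³ - 4m² + m - 1.
The coefficient of m is 1.

1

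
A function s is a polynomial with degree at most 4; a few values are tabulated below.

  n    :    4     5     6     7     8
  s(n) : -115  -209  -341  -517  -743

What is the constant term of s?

1

Write s(n) = an^4 + bn³ + cn² + dn + e; the 5 given values yield a linear system in the 5 coefficients.
Solving, the leading coefficient vanishes, and s(n) = -n³ - 4n² + 3n + 1.
The constant term is s(0) = 1.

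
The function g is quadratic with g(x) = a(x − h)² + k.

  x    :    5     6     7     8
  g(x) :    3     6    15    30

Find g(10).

78

First differences 3, 9, 15; second difference 6 = 2a, so a = 3.
Expanding, the x-coefficient is −2ah = -6h; matching it to the data gives h = 5, and then k = 3.
So g(x) = 3(x − 5)² + 3.
g(10) = 3·5² + 3 = 78.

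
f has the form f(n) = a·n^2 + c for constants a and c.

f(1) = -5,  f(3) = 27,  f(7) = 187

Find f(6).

135

From f(1) = -5 and f(3) = 27: 1a + c = -5 and 9a + c = 27.
Subtracting: 8a = 32, so a = 4; then c = -5 − 4·1 = -9.
So f(n) = 4n² − 9, and f(6) = 135.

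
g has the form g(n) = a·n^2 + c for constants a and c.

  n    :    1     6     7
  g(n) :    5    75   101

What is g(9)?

165

From g(1) = 5 and g(6) = 75: 1a + c = 5 and 36a + c = 75.
Subtracting: 35a = 70, so a = 2; then c = 5 − 2·1 = 3.
So g(n) = 2n² + 3, and g(9) = 165.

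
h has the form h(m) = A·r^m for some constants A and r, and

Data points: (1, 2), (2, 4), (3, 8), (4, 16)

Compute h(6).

64

Consecutive ratio: 4/2 = 2, and 8/4 = 2, so r = 2.
Then A·2^1 = 2 gives A = 1, and h(m) = 1·2^m.
h(6) = 1·2^6 = 64.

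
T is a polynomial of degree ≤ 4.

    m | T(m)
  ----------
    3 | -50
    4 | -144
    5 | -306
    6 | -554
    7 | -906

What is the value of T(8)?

-1380

Write T(m) = am^4 + bm³ + cm² + dm + e; the 5 given values yield a linear system in the 5 coefficients.
Solving, the leading coefficient vanishes, and T(m) = -3m³ + 2m² + 3m + 4.
Then T(8) = -1380.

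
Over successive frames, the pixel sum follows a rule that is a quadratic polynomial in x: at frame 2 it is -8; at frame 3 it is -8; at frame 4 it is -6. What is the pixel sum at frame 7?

Write the value at x as s(x).
Write s(x) = ax² + bx + c; the 3 given values yield a linear system in the 3 coefficients.
Solving, s(x) = x² - 5x - 2.
Then s(7) = 12.

12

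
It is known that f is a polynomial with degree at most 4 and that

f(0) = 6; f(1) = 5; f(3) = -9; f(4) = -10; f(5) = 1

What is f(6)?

30

Write f(m) = am^4 + bm³ + cm² + dm + e; the 5 given values yield a linear system in the 5 coefficients.
Solving, the leading coefficient vanishes, and f(m) = m³ - 6m² + 4m + 6.
Then f(6) = 30.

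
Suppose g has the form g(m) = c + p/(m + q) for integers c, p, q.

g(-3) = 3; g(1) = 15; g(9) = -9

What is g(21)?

(g(m) − c)(m + q) = p for each data point; the three points give a linear system in c and q, then p follows.
Solving: c = -3, q = -3, p = -36, so g(m) = -3 − 36/(m − 3).
Then g(21) = -3 − 36/18 = -5.

-5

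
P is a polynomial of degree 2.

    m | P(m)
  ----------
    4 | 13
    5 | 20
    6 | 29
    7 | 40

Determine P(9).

68

First differences: 7, 9, 11. Second differences: 2, 2.
Level-2 differences are constant, so P has degree 2.
Fitting a degree-2 polynomial gives P(m) = m² - 2m + 5.
Then P(9) = 68.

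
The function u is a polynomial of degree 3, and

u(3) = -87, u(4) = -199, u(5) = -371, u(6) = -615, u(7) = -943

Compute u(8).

Write u(m) = am³ + bm² + cm + d; the 5 given values yield a linear system in the 4 coefficients.
Solving, u(m) = -2m³ - 6m² + 4m + 9.
Then u(8) = -1367.

-1367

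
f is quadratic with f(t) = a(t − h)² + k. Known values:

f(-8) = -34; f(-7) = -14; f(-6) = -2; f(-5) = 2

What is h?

-5

First differences 20, 12, 4; second difference -8 = 2a, so a = -4.
Expanding, the t-coefficient is −2ah = 8h; matching it to the data gives h = -5, and then k = 2.
So f(t) = -4(t + 5)² + 2.
Hence h = -5.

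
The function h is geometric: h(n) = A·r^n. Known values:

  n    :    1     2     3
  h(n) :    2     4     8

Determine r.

2

Consecutive ratio: 4/2 = 2, and 8/4 = 2, so r = 2.
Then A·2^1 = 2 gives A = 1, and h(n) = 1·2^n.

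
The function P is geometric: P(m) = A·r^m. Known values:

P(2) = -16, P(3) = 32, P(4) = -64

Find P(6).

Consecutive ratio: 32/(-16) = -2, and -64/32 = -2, so r = -2.
Then A·(-2)^2 = -16 gives A = -4, and P(m) = -4·(-2)^m.
P(6) = -4·(-2)^6 = -256.

-256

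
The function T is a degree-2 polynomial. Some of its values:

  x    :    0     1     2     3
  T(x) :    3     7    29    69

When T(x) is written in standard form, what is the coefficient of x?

-5

Write T(x) = ax² + bx + c; the 4 given values yield a linear system in the 3 coefficients.
Solving, T(x) = 9x² - 5x + 3.
The coefficient of x is -5.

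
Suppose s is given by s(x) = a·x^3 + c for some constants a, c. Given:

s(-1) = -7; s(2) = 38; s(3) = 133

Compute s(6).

From s(-1) = -7 and s(2) = 38: -1a + c = -7 and 8a + c = 38.
Subtracting: 9a = 45, so a = 5; then c = -7 − 5·(-1) = -2.
So s(x) = 5x³ − 2, and s(6) = 1078.

1078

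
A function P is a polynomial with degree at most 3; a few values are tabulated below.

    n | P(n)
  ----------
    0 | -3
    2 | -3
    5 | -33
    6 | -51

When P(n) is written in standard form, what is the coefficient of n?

Write P(n) = an³ + bn² + cn + d; the 4 given values yield a linear system in the 4 coefficients.
Solving, the leading coefficient vanishes, and P(n) = -2n² + 4n - 3.
The coefficient of n is 4.

4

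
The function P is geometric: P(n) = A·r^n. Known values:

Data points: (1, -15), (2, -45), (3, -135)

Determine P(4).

-405

Consecutive ratio: -45/(-15) = 3, and -135/(-45) = 3, so r = 3.
Then A·3^1 = -15 gives A = -5, and P(n) = -5·3^n.
P(4) = -5·3^4 = -405.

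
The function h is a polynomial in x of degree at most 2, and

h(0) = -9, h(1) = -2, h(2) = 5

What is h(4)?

19

Write h(x) = ax² + bx + c; the 3 given values yield a linear system in the 3 coefficients.
Solving, the leading coefficient vanishes, and h(x) = 7x - 9.
Then h(4) = 19.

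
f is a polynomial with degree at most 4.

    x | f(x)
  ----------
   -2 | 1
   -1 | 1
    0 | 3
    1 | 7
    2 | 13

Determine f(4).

31

First differences: 0, 2, 4, 6. Second differences: 2, 2, 2.
Level-2 differences are constant, so f has degree 2.
Fitting a degree-2 polynomial gives f(x) = x² + 3x + 3.
Then f(4) = 31.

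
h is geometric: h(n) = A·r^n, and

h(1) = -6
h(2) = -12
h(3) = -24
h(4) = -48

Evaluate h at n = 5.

Consecutive ratio: -12/(-6) = 2, and -24/(-12) = 2, so r = 2.
Then A·2^1 = -6 gives A = -3, and h(n) = -3·2^n.
h(5) = -3·2^5 = -96.

-96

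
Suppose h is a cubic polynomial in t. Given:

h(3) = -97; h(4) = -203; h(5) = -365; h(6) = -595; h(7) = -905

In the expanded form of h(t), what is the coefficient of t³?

First differences: -106, -162, -230, -310. Second differences: -56, -68, -80. Third differences: -12, -12.
Level-3 differences are constant, so h has degree 3.
Fitting a degree-3 polynomial gives h(t) = -2t³ - 4t² - 4t + 5.
The coefficient of t³ is -2.

-2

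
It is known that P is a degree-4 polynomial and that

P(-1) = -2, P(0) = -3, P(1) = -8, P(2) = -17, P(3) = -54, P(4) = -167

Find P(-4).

First differences: -1, -5, -9, -37, -113. Second differences: -4, -4, -28, -76. Third differences: 0, -24, -48. Fourth differences: -24, -24.
Level-4 differences are constant, so P has degree 4.
Fitting a degree-4 polynomial gives P(t) = -t^4 + 2t³ - t² - 5t - 3.
Then P(-4) = -383.

-383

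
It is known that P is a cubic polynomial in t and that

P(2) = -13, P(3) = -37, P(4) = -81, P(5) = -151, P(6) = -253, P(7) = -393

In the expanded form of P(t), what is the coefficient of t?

Write P(t) = at³ + bt² + ct + d; the 6 given values yield a linear system in the 4 coefficients.
Solving, P(t) = -t³ - t² - 1.
The coefficient of t is 0.

0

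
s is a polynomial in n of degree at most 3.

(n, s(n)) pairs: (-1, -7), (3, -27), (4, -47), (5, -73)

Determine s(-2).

Write s(n) = an³ + bn² + cn + d; the 4 given values yield a linear system in the 4 coefficients.
Solving, the leading coefficient vanishes, and s(n) = -3n² + n - 3.
Then s(-2) = -17.

-17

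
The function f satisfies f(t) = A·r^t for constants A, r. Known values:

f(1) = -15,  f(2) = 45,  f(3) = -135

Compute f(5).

Consecutive ratio: 45/(-15) = -3, and -135/45 = -3, so r = -3.
Then A·(-3)^1 = -15 gives A = 5, and f(t) = 5·(-3)^t.
f(5) = 5·(-3)^5 = -1215.

-1215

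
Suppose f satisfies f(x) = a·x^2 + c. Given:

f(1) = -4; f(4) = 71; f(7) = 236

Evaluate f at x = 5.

From f(1) = -4 and f(4) = 71: 1a + c = -4 and 16a + c = 71.
Subtracting: 15a = 75, so a = 5; then c = -4 − 5·1 = -9.
So f(x) = 5x² − 9, and f(5) = 116.

116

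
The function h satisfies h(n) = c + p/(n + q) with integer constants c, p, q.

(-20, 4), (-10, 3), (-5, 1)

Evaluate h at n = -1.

-15

(h(n) − c)(n + q) = p for each data point; the three points give a linear system in c and q, then p follows.
Solving: c = 5, q = 0, p = 20, so h(n) = 5 + 20/(n + 0).
Then h(-1) = 5 + 20/(-1) = -15.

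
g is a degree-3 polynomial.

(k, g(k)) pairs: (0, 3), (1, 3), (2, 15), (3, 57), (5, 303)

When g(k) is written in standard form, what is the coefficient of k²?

Write g(k) = ak³ + bk² + ck + d; the 5 given values yield a linear system in the 4 coefficients.
Solving, g(k) = 3k³ - 3k² + 3.
The coefficient of k² is -3.

-3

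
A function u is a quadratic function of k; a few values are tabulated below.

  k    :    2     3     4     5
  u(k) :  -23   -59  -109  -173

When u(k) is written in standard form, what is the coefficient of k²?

-7

First differences: -36, -50, -64. Second differences: -14, -14.
Level-2 differences are constant, so u has degree 2.
Fitting a degree-2 polynomial gives u(k) = -7k² - k + 7.
The coefficient of k² is -7.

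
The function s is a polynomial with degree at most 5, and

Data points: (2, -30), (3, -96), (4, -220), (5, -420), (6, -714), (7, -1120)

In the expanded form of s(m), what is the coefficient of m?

1

Write s(m) = am^5 + bm^4 + cm³ + dm² + em + p; the 6 given values yield a linear system in the 6 coefficients.
Solving, the top 2 coefficients vanish, and s(m) = -3m³ - 2m² + m.
The coefficient of m is 1.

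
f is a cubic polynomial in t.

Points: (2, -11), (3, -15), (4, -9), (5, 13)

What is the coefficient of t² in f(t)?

-4

Write f(t) = at³ + bt² + ct + d; the 4 given values yield a linear system in the 4 coefficients.
Solving, f(t) = t³ - 4t² - 3t + 3.
The coefficient of t² is -4.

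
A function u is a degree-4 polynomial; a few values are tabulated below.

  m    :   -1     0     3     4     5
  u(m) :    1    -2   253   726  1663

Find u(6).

3298

Write u(m) = am^4 + bm³ + cm² + dm + e; the 5 given values yield a linear system in the 5 coefficients.
Solving, u(m) = 2m^4 + 3m³ + 2m² - 2m - 2.
Then u(6) = 3298.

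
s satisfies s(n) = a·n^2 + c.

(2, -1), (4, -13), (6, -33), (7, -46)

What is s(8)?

From s(2) = -1 and s(4) = -13: 4a + c = -1 and 16a + c = -13.
Subtracting: 12a = -12, so a = -1; then c = -1 − (-1)·4 = 3.
So s(n) = -1n² + 3, and s(8) = -61.

-61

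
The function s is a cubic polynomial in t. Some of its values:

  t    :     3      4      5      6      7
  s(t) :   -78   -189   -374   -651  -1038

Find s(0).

-9

First differences: -111, -185, -277, -387. Second differences: -74, -92, -110. Third differences: -18, -18.
Level-3 differences are constant, so s has degree 3.
Fitting a degree-3 polynomial gives s(t) = -3t³ - t² + 7t - 9.
Then s(0) = -9.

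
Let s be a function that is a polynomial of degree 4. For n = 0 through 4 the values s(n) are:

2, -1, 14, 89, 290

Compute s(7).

2669

Write s(n) = an^4 + bn³ + cn² + dn + e; the 5 given values yield a linear system in the 5 coefficients.
Solving, s(n) = n^4 + n³ - n² - 4n + 2.
Then s(7) = 2669.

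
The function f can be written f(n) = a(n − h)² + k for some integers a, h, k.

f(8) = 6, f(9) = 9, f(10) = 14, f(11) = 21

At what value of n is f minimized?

First differences 3, 5, 7; second difference 2 = 2a, so a = 1.
Expanding, the n-coefficient is −2ah = -2h; matching it to the data gives h = 7, and then k = 5.
So f(n) = 1(n − 7)² + 5.
Hence h = 7.

7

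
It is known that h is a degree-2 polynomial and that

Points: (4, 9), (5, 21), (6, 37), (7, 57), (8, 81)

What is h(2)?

-3

First differences: 12, 16, 20, 24. Second differences: 4, 4, 4.
Level-2 differences are constant, so h has degree 2.
Fitting a degree-2 polynomial gives h(t) = 2t² - 6t + 1.
Then h(2) = -3.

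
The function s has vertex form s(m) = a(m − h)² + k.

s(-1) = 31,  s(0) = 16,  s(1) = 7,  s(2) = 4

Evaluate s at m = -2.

First differences -15, -9, -3; second difference 6 = 2a, so a = 3.
Expanding, the m-coefficient is −2ah = -6h; matching it to the data gives h = 2, and then k = 4.
So s(m) = 3(m − 2)² + 4.
s(-2) = 3·(-4)² + 4 = 52.

52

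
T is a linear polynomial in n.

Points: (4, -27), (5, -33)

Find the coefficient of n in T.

Write T(n) = an + b; the 2 given values yield a linear system in the 2 coefficients.
Solving, T(n) = -6n - 3.
The coefficient of n is -6.

-6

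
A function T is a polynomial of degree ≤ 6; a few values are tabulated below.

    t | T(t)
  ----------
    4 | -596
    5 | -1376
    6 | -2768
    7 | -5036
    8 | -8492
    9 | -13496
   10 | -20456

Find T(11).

-29828

Write T(t) = at^6 + bt^5 + ct^4 + dt³ + et² + pt + q; the 7 given values yield a linear system in the 7 coefficients.
Solving, the top 2 coefficients vanish, and T(t) = -2t^4 - 4t² - 6t + 4.
Then T(11) = -29828.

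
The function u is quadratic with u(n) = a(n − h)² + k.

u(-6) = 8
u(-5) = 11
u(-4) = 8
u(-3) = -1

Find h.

-5

First differences 3, -3, -9; second difference -6 = 2a, so a = -3.
Expanding, the n-coefficient is −2ah = 6h; matching it to the data gives h = -5, and then k = 11.
So u(n) = -3(n + 5)² + 11.
Hence h = -5.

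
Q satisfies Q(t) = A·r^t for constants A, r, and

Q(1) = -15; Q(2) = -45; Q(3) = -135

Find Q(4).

Consecutive ratio: -45/(-15) = 3, and -135/(-45) = 3, so r = 3.
Then A·3^1 = -15 gives A = -5, and Q(t) = -5·3^t.
Q(4) = -5·3^4 = -405.

-405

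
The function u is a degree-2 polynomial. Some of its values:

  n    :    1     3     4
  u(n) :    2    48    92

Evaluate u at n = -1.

Write u(n) = an² + bn + c; the 3 given values yield a linear system in the 3 coefficients.
Solving, u(n) = 7n² - 5n.
Then u(-1) = 12.

12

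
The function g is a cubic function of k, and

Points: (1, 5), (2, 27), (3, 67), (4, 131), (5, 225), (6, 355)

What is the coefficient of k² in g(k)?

3

First differences: 22, 40, 64, 94, 130. Second differences: 18, 24, 30, 36. Third differences: 6, 6, 6.
Level-3 differences are constant, so g has degree 3.
Fitting a degree-3 polynomial gives g(k) = k³ + 3k² + 6k - 5.
The coefficient of k² is 3.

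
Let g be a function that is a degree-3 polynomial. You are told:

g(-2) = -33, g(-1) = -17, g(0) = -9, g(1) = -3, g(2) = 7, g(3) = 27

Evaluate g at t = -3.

-63

First differences: 16, 8, 6, 10, 20. Second differences: -8, -2, 4, 10. Third differences: 6, 6, 6.
Level-3 differences are constant, so g has degree 3.
Fitting a degree-3 polynomial gives g(t) = t³ - t² + 6t - 9.
Then g(-3) = -63.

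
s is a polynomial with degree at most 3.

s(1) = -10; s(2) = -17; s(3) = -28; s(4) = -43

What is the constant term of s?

-7

Write s(m) = am³ + bm² + cm + d; the 4 given values yield a linear system in the 4 coefficients.
Solving, the leading coefficient vanishes, and s(m) = -2m² - m - 7.
The constant term is s(0) = -7.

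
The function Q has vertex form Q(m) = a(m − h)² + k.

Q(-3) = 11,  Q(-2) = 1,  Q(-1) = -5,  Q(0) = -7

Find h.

First differences -10, -6, -2; second difference 4 = 2a, so a = 2.
Expanding, the m-coefficient is −2ah = -4h; matching it to the data gives h = 0, and then k = -7.
So Q(m) = 2(m + 0)² − 7.
Hence h = 0.

0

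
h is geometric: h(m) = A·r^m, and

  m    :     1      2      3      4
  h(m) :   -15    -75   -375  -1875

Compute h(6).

Consecutive ratio: -75/(-15) = 5, and -375/(-75) = 5, so r = 5.
Then A·5^1 = -15 gives A = -3, and h(m) = -3·5^m.
h(6) = -3·5^6 = -46875.

-46875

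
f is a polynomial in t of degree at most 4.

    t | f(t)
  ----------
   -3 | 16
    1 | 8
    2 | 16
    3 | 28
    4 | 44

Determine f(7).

Write f(t) = at^4 + bt³ + ct² + dt + e; the 5 given values yield a linear system in the 5 coefficients.
Solving, the top 2 coefficients vanish, and f(t) = 2t² + 2t + 4.
Then f(7) = 116.

116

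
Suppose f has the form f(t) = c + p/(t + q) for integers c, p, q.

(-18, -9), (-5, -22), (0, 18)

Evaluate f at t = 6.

(f(t) − c)(t + q) = p for each data point; the three points give a linear system in c and q, then p follows.
Solving: c = -6, q = 2, p = 48, so f(t) = -6 + 48/(t + 2).
Then f(6) = -6 + 48/8 = 0.

0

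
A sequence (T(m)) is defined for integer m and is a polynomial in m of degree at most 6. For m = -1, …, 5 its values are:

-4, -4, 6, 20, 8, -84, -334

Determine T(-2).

-12

First differences: 0, 10, 14, -12, -92, -250. Second differences: 10, 4, -26, -80, -158. Third differences: -6, -30, -54, -78. Fourth differences: -24, -24, -24.
Level-4 differences are constant, so T has degree 4.
Fitting a degree-4 polynomial gives T(m) = -m^4 + m³ + 6m² + 4m - 4.
Then T(-2) = -12.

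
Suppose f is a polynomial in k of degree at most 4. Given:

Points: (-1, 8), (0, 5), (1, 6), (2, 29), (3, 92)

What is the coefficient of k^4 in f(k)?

0

First differences: -3, 1, 23, 63. Second differences: 4, 22, 40. Third differences: 18, 18.
Level-3 differences are constant, so f has degree 3.
Fitting a degree-3 polynomial gives f(k) = 3k³ + 2k² - 4k + 5.
The coefficient of k^4 is 0.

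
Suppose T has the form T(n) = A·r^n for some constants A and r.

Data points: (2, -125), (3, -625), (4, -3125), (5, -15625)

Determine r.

5

Consecutive ratio: -625/(-125) = 5, and -3125/(-625) = 5, so r = 5.
Then A·5^2 = -125 gives A = -5, and T(n) = -5·5^n.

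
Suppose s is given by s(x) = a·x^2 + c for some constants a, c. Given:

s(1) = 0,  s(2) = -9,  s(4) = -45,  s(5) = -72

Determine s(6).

-105

From s(1) = 0 and s(2) = -9: 1a + c = 0 and 4a + c = -9.
Subtracting: 3a = -9, so a = -3; then c = 0 − (-3)·1 = 3.
So s(x) = -3x² + 3, and s(6) = -105.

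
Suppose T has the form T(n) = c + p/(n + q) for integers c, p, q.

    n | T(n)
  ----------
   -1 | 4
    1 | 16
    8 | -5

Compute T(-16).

-1

(T(n) − c)(n + q) = p for each data point; the three points give a linear system in c and q, then p follows.
Solving: c = -2, q = -2, p = -18, so T(n) = -2 − 18/(n − 2).
Then T(-16) = -2 − 18/(-18) = -1.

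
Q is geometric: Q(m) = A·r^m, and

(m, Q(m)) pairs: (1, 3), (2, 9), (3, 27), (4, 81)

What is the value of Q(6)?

Consecutive ratio: 9/3 = 3, and 27/9 = 3, so r = 3.
Then A·3^1 = 3 gives A = 1, and Q(m) = 1·3^m.
Q(6) = 1·3^6 = 729.

729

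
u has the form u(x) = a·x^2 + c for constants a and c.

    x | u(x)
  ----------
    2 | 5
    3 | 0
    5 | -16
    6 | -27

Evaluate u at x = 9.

From u(2) = 5 and u(3) = 0: 4a + c = 5 and 9a + c = 0.
Subtracting: 5a = -5, so a = -1; then c = 5 − (-1)·4 = 9.
So u(x) = -1x² + 9, and u(9) = -72.

-72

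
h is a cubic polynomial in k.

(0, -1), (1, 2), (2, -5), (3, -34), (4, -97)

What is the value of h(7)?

-610

Write h(k) = ak³ + bk² + ck + d; the 5 given values yield a linear system in the 4 coefficients.
Solving, h(k) = -2k³ + k² + 4k - 1.
Then h(7) = -610.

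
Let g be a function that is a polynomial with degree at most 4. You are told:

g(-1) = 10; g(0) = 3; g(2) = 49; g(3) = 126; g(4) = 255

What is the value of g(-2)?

21

Write g(t) = at^4 + bt³ + ct² + dt + e; the 5 given values yield a linear system in the 5 coefficients.
Solving, the leading coefficient vanishes, and g(t) = 2t³ + 8t² - t + 3.
Then g(-2) = 21.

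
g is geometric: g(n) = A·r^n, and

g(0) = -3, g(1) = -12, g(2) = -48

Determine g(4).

Consecutive ratio: -12/(-3) = 4, and -48/(-12) = 4, so r = 4.
Then A·4^0 = -3 gives A = -3, and g(n) = -3·4^n.
g(4) = -3·4^4 = -768.

-768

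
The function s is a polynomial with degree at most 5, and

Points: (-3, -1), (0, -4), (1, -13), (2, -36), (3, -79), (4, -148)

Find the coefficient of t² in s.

-4

Write s(t) = at^5 + bt^4 + ct³ + dt² + et + p; the 6 given values yield a linear system in the 6 coefficients.
Solving, the top 2 coefficients vanish, and s(t) = -t³ - 4t² - 4t - 4.
The coefficient of t² is -4.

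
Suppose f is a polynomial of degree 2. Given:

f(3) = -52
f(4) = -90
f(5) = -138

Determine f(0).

Write f(m) = am² + bm + c; the 3 given values yield a linear system in the 3 coefficients.
Solving, f(m) = -5m² - 3m + 2.
Then f(0) = 2.

2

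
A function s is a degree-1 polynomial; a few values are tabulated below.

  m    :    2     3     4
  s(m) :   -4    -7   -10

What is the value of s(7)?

-19

First differences: -3, -3.
Level-1 differences are constant, so s has degree 1.
Fitting a degree-1 polynomial gives s(m) = -3m + 2.
Then s(7) = -19.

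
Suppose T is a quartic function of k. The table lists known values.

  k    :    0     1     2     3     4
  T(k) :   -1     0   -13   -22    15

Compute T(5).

164

Write T(k) = ak^4 + bk³ + ck² + dk + e; the 5 given values yield a linear system in the 5 coefficients.
Solving, T(k) = k^4 - 3k³ - 5k² + 8k - 1.
Then T(5) = 164.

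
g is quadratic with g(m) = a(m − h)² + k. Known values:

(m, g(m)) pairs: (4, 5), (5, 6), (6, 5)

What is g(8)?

-3

First differences 1, -1; second difference -2 = 2a, so a = -1.
Expanding, the m-coefficient is −2ah = 2h; matching it to the data gives h = 5, and then k = 6.
So g(m) = -1(m − 5)² + 6.
g(8) = -1·3² + 6 = -3.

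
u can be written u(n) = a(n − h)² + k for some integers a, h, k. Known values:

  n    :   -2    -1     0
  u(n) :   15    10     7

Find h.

1

First differences -5, -3; second difference 2 = 2a, so a = 1.
Expanding, the n-coefficient is −2ah = -2h; matching it to the data gives h = 1, and then k = 6.
So u(n) = 1(n − 1)² + 6.
Hence h = 1.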